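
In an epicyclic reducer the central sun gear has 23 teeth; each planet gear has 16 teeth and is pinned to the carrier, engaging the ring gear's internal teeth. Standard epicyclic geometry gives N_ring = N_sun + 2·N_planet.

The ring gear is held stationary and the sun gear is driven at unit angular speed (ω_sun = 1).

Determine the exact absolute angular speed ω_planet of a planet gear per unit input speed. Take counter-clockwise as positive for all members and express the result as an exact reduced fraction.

N_ring = 23 + 2·16 = 55
23(ω_s−ω_c) = −55(ω_r−ω_c),  ω_r=0, ω_s=1
23(1−ω_c) = −55(0−ω_c)  ⇒  78ω_c = 23  ⇒  ω_c = 23/78
sun–planet: 23·(1−23/78) = −16·(ω_p−ω_c)  ⇒  ω_p−ω_c = −(23/16)·(55/78) = -1265/1248
ω_p = 23/78 − 1265/1248 = -23/32

-23/32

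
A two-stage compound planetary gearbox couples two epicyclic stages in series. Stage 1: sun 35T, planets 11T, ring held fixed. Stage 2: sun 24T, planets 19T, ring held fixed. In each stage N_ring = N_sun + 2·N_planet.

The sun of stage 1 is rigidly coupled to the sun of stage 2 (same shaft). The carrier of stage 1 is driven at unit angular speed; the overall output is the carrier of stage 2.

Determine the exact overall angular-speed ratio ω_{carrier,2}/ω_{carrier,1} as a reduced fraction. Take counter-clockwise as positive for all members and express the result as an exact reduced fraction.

Stage 1: N_ring = 35 + 2·11 = 57
Stage 1: 35(ω_s−ω_c) = −57(ω_r−ω_c),  ω_r=0, ω_c=1
Stage 1: ω_s = 1 − (57/35)(0−1) = 92/35
  ⇒ ω_s¹/ω_c¹ = 92/35
Stage 2: N_ring = 24 + 2·19 = 62
Stage 2: 24(ω_s−ω_c) = −62(ω_r−ω_c),  ω_r=0, ω_s=1
Stage 2: 24(1−ω_c) = −62(0−ω_c)  ⇒  86ω_c = 24  ⇒  ω_c = 12/43
  ⇒ ω_c²/ω_s² = 12/43
Coupling ω_s² = ω_s¹ ⇒ overall = 92/35 × 12/43 = 1104/1505

1104/1505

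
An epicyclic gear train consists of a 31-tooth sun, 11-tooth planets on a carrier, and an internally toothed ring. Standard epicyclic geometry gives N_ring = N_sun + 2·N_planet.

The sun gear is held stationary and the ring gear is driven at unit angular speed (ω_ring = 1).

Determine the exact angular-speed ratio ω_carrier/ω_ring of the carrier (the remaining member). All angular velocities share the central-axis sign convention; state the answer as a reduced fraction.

N_ring = 31 + 2·11 = 53
31(ω_s−ω_c) = −53(ω_r−ω_c),  ω_s=0, ω_r=1
31(0−ω_c) = −53(1−ω_c)  ⇒  84ω_c = 53  ⇒  ω_c = 53/84
ω_c/ω_r = 53/84

53/84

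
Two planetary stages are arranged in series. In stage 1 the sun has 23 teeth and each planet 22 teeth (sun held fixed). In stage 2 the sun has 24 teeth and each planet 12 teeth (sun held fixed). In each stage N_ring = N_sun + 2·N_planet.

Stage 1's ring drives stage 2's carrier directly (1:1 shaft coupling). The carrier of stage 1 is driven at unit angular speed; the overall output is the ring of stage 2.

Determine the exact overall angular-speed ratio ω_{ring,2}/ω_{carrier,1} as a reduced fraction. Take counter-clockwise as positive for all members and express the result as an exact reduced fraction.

Stage 1: N_ring = 23 + 2·22 = 67
Stage 1: 23(ω_s−ω_c) = −67(ω_r−ω_c),  ω_s=0, ω_c=1
Stage 1: ω_r = 1 − (23/67)(0−1) = 90/67
  ⇒ ω_r¹/ω_c¹ = 90/67
Stage 2: N_ring = 24 + 2·12 = 48
Stage 2: 24(ω_s−ω_c) = −48(ω_r−ω_c),  ω_s=0, ω_c=1
Stage 2: ω_r = 1 − (24/48)(0−1) = 3/2
  ⇒ ω_r²/ω_c² = 3/2
Coupling ω_c² = ω_r¹ ⇒ overall = 90/67 × 3/2 = 135/67

135/67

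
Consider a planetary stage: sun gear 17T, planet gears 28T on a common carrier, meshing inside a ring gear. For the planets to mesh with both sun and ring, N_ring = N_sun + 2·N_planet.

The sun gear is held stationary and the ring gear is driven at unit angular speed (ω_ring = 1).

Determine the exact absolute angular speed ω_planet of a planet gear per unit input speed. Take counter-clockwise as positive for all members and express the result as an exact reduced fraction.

N_ring = 17 + 2·28 = 73
17(ω_s−ω_c) = −73(ω_r−ω_c),  ω_s=0, ω_r=1
17(0−ω_c) = −73(1−ω_c)  ⇒  90ω_c = 73  ⇒  ω_c = 73/90
sun–planet: 17·(0−73/90) = −28·(ω_p−ω_c)  ⇒  ω_p−ω_c = −(17/28)·(-73/90) = 1241/2520
ω_p = 73/90 + 1241/2520 = 73/56

73/56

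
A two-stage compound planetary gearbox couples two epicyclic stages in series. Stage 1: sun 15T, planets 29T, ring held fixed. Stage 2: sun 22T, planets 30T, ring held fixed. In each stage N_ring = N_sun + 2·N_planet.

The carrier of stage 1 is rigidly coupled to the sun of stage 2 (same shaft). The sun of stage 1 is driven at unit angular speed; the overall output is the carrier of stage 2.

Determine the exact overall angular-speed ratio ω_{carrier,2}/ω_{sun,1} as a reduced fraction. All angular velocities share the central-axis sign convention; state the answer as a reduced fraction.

15/416

Stage 1: N_ring = 15 + 2·29 = 73
Stage 1: 15(ω_s−ω_c) = −73(ω_r−ω_c),  ω_r=0, ω_s=1
Stage 1: 15(1−ω_c) = −73(0−ω_c)  ⇒  88ω_c = 15  ⇒  ω_c = 15/88
  ⇒ ω_c¹/ω_s¹ = 15/88
Stage 2: N_ring = 22 + 2·30 = 82
Stage 2: 22(ω_s−ω_c) = −82(ω_r−ω_c),  ω_r=0, ω_s=1
Stage 2: 22(1−ω_c) = −82(0−ω_c)  ⇒  104ω_c = 22  ⇒  ω_c = 11/52
  ⇒ ω_c²/ω_s² = 11/52
Coupling ω_s² = ω_c¹ ⇒ overall = 15/88 × 11/52 = 15/416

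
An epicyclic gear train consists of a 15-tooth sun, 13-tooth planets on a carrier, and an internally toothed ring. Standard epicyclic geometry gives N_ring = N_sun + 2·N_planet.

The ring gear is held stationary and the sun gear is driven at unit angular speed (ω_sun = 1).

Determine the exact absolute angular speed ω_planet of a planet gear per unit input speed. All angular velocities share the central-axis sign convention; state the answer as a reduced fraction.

-15/26

N_ring = 15 + 2·13 = 41
15(ω_s−ω_c) = −41(ω_r−ω_c),  ω_r=0, ω_s=1
15(1−ω_c) = −41(0−ω_c)  ⇒  56ω_c = 15  ⇒  ω_c = 15/56
sun–planet: 15·(1−15/56) = −13·(ω_p−ω_c)  ⇒  ω_p−ω_c = −(15/13)·(41/56) = -615/728
ω_p = 15/56 − 615/728 = -15/26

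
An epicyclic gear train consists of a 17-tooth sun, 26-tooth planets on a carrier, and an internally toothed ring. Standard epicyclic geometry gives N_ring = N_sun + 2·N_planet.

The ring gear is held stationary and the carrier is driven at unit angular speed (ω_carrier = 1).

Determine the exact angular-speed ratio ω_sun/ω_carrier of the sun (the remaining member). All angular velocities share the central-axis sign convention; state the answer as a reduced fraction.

N_ring = 17 + 2·26 = 69
17(ω_s−ω_c) = −69(ω_r−ω_c),  ω_r=0, ω_c=1
ω_s = 1 − (69/17)(0−1) = 86/17
ω_s/ω_c = 86/17

86/17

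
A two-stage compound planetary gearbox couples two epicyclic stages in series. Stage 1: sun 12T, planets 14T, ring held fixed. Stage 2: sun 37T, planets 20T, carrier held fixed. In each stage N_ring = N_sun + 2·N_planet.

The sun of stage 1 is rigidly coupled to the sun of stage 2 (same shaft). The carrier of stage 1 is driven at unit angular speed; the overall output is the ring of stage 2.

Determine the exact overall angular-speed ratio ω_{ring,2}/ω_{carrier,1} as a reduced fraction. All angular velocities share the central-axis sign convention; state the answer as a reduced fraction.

Stage 1: N_ring = 12 + 2·14 = 40
Stage 1: 12(ω_s−ω_c) = −40(ω_r−ω_c),  ω_r=0, ω_c=1
Stage 1: ω_s = 1 − (40/12)(0−1) = 13/3
  ⇒ ω_s¹/ω_c¹ = 13/3
Stage 2: N_ring = 37 + 2·20 = 77
Stage 2: 37(ω_s−ω_c) = −77(ω_r−ω_c),  ω_c=0, ω_s=1
Stage 2: ω_r = 0 − (37/77)(1−0) = -37/77
  ⇒ ω_r²/ω_s² = -37/77
Coupling ω_s² = ω_s¹ ⇒ overall = 13/3 × -37/77 = -481/231

-481/231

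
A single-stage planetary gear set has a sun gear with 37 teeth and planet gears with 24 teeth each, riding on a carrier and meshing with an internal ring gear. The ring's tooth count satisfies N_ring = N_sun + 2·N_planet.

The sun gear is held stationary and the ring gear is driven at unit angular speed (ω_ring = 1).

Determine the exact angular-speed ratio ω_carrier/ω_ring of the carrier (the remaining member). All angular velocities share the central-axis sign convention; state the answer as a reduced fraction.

N_ring = 37 + 2·24 = 85
37(ω_s−ω_c) = −85(ω_r−ω_c),  ω_s=0, ω_r=1
37(0−ω_c) = −85(1−ω_c)  ⇒  122ω_c = 85  ⇒  ω_c = 85/122
ω_c/ω_r = 85/122

85/122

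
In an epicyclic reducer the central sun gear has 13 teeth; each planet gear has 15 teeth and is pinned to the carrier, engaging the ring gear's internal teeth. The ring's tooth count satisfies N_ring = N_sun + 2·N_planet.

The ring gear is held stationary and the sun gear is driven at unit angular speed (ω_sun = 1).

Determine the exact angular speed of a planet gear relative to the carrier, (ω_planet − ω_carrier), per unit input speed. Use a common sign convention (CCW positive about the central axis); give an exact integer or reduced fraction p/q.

N_ring = 13 + 2·15 = 43
13(ω_s−ω_c) = −43(ω_r−ω_c),  ω_r=0, ω_s=1
13(1−ω_c) = −43(0−ω_c)  ⇒  56ω_c = 13  ⇒  ω_c = 13/56
sun–planet: 13·(1−13/56) = −15·(ω_p−ω_c)  ⇒  ω_p−ω_c = −(13/15)·(43/56) = -559/840

-559/840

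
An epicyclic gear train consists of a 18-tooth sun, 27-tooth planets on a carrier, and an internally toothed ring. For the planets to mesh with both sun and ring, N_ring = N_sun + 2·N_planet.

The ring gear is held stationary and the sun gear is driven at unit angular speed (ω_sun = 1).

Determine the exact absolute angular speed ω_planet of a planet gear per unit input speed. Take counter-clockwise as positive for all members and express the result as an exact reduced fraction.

-1/3

N_ring = 18 + 2·27 = 72
18(ω_s−ω_c) = −72(ω_r−ω_c),  ω_r=0, ω_s=1
18(1−ω_c) = −72(0−ω_c)  ⇒  90ω_c = 18  ⇒  ω_c = 1/5
sun–planet: 18·(1−1/5) = −27·(ω_p−ω_c)  ⇒  ω_p−ω_c = −(18/27)·(4/5) = -8/15
ω_p = 1/5 − 8/15 = -1/3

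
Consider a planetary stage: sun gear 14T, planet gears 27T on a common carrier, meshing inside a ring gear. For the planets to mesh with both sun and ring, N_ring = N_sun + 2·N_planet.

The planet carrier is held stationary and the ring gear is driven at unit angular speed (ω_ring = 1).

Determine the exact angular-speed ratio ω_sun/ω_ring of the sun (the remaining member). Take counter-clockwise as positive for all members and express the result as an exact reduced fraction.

N_ring = 14 + 2·27 = 68
14(ω_s−ω_c) = −68(ω_r−ω_c),  ω_c=0, ω_r=1
ω_s = 0 − (68/14)(1−0) = -34/7
ω_s/ω_r = -34/7

-34/7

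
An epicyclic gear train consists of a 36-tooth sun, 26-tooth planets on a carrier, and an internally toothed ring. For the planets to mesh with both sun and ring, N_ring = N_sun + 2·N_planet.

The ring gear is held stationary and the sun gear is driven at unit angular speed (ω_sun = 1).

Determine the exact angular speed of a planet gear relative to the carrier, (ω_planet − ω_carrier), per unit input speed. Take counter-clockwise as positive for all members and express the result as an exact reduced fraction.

N_ring = 36 + 2·26 = 88
36(ω_s−ω_c) = −88(ω_r−ω_c),  ω_r=0, ω_s=1
36(1−ω_c) = −88(0−ω_c)  ⇒  124ω_c = 36  ⇒  ω_c = 9/31
sun–planet: 36·(1−9/31) = −26·(ω_p−ω_c)  ⇒  ω_p−ω_c = −(36/26)·(22/31) = -396/403

-396/403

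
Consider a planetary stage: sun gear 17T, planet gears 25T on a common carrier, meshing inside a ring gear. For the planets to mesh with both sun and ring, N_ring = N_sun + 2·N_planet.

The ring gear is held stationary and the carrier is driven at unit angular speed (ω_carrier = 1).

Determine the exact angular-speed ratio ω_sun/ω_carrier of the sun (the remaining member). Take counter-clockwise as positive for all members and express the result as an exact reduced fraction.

84/17

N_ring = 17 + 2·25 = 67
17(ω_s−ω_c) = −67(ω_r−ω_c),  ω_r=0, ω_c=1
ω_s = 1 − (67/17)(0−1) = 84/17
ω_s/ω_c = 84/17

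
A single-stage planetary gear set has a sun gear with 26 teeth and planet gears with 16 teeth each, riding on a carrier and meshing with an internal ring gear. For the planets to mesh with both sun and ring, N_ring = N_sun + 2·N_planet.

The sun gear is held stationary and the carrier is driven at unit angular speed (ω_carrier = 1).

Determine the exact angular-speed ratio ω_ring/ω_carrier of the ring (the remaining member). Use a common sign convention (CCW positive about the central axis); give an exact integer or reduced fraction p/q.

N_ring = 26 + 2·16 = 58
26(ω_s−ω_c) = −58(ω_r−ω_c),  ω_s=0, ω_c=1
ω_r = 1 − (26/58)(0−1) = 42/29
ω_r/ω_c = 42/29

42/29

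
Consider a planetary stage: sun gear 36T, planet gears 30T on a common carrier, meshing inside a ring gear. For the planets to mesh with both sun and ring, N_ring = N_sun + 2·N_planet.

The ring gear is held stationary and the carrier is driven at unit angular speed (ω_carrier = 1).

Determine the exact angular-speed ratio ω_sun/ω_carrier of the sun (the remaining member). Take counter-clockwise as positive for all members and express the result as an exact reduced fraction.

11/3

N_ring = 36 + 2·30 = 96
36(ω_s−ω_c) = −96(ω_r−ω_c),  ω_r=0, ω_c=1
ω_s = 1 − (96/36)(0−1) = 11/3
ω_s/ω_c = 11/3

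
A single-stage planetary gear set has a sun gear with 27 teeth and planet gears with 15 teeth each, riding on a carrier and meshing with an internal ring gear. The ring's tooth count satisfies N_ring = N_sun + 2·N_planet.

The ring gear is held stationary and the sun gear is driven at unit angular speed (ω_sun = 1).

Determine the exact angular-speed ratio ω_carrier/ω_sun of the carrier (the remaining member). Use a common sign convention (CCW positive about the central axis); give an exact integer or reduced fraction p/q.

N_ring = 27 + 2·15 = 57
27(ω_s−ω_c) = −57(ω_r−ω_c),  ω_r=0, ω_s=1
27(1−ω_c) = −57(0−ω_c)  ⇒  84ω_c = 27  ⇒  ω_c = 9/28
ω_c/ω_s = 9/28

9/28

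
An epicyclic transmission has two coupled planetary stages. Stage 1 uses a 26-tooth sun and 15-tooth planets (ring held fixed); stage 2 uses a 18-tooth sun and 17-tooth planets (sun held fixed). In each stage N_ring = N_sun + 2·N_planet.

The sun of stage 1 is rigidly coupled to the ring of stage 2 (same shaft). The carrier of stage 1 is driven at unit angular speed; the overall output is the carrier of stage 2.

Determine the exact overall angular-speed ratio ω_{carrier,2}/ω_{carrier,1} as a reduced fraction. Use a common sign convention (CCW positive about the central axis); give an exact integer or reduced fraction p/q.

Stage 1: N_ring = 26 + 2·15 = 56
Stage 1: 26(ω_s−ω_c) = −56(ω_r−ω_c),  ω_r=0, ω_c=1
Stage 1: ω_s = 1 − (56/26)(0−1) = 41/13
  ⇒ ω_s¹/ω_c¹ = 41/13
Stage 2: N_ring = 18 + 2·17 = 52
Stage 2: 18(ω_s−ω_c) = −52(ω_r−ω_c),  ω_s=0, ω_r=1
Stage 2: 18(0−ω_c) = −52(1−ω_c)  ⇒  70ω_c = 52  ⇒  ω_c = 26/35
  ⇒ ω_c²/ω_r² = 26/35
Coupling ω_r² = ω_s¹ ⇒ overall = 41/13 × 26/35 = 82/35

82/35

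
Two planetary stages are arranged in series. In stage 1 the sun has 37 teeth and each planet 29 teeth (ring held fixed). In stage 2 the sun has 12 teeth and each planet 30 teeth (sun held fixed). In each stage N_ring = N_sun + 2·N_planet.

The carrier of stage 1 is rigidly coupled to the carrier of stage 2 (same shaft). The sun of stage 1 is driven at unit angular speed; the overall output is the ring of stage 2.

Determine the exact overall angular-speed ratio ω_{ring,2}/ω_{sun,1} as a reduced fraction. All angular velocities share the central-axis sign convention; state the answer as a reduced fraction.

259/792

Stage 1: N_ring = 37 + 2·29 = 95
Stage 1: 37(ω_s−ω_c) = −95(ω_r−ω_c),  ω_r=0, ω_s=1
Stage 1: 37(1−ω_c) = −95(0−ω_c)  ⇒  132ω_c = 37  ⇒  ω_c = 37/132
  ⇒ ω_c¹/ω_s¹ = 37/132
Stage 2: N_ring = 12 + 2·30 = 72
Stage 2: 12(ω_s−ω_c) = −72(ω_r−ω_c),  ω_s=0, ω_c=1
Stage 2: ω_r = 1 − (12/72)(0−1) = 7/6
  ⇒ ω_r²/ω_c² = 7/6
Coupling ω_c² = ω_c¹ ⇒ overall = 37/132 × 7/6 = 259/792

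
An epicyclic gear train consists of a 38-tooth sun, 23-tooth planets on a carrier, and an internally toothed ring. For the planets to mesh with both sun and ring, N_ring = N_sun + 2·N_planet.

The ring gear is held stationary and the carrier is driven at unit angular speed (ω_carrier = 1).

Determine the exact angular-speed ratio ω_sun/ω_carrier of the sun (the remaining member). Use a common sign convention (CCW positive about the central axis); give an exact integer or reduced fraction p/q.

N_ring = 38 + 2·23 = 84
38(ω_s−ω_c) = −84(ω_r−ω_c),  ω_r=0, ω_c=1
ω_s = 1 − (84/38)(0−1) = 61/19
ω_s/ω_c = 61/19

61/19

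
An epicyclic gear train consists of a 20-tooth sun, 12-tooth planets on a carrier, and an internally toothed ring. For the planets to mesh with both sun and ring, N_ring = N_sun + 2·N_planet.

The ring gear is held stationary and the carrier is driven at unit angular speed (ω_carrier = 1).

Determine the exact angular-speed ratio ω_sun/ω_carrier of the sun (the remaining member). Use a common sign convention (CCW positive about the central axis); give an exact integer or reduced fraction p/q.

16/5

N_ring = 20 + 2·12 = 44
20(ω_s−ω_c) = −44(ω_r−ω_c),  ω_r=0, ω_c=1
ω_s = 1 − (44/20)(0−1) = 16/5
ω_s/ω_c = 16/5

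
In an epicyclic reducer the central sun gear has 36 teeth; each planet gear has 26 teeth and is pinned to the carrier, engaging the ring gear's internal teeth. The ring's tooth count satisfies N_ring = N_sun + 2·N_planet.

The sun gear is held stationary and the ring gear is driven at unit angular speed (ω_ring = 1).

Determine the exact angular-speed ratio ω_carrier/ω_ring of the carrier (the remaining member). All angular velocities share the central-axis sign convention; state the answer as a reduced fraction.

N_ring = 36 + 2·26 = 88
36(ω_s−ω_c) = −88(ω_r−ω_c),  ω_s=0, ω_r=1
36(0−ω_c) = −88(1−ω_c)  ⇒  124ω_c = 88  ⇒  ω_c = 22/31
ω_c/ω_r = 22/31

22/31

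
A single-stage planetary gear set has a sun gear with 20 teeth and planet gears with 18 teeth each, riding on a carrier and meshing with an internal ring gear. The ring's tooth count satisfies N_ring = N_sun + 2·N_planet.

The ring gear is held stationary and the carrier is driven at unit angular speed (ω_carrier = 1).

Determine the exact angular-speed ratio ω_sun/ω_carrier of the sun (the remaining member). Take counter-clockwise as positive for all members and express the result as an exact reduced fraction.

19/5

N_ring = 20 + 2·18 = 56
20(ω_s−ω_c) = −56(ω_r−ω_c),  ω_r=0, ω_c=1
ω_s = 1 − (56/20)(0−1) = 19/5
ω_s/ω_c = 19/5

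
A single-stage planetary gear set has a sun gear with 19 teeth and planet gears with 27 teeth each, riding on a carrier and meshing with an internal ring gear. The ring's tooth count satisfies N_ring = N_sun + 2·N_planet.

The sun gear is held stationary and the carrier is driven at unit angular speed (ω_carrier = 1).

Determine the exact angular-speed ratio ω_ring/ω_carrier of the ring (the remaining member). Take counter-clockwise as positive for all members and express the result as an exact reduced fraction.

N_ring = 19 + 2·27 = 73
19(ω_s−ω_c) = −73(ω_r−ω_c),  ω_s=0, ω_c=1
ω_r = 1 − (19/73)(0−1) = 92/73
ω_r/ω_c = 92/73

92/73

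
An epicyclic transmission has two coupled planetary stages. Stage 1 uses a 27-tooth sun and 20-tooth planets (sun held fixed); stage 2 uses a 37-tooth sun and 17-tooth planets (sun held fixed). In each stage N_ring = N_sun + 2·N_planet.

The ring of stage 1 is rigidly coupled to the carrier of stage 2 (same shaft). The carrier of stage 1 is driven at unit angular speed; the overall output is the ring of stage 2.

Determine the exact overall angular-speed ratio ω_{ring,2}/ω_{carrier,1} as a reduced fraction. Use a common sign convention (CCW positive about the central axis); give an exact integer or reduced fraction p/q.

Stage 1: N_ring = 27 + 2·20 = 67
Stage 1: 27(ω_s−ω_c) = −67(ω_r−ω_c),  ω_s=0, ω_c=1
Stage 1: ω_r = 1 − (27/67)(0−1) = 94/67
  ⇒ ω_r¹/ω_c¹ = 94/67
Stage 2: N_ring = 37 + 2·17 = 71
Stage 2: 37(ω_s−ω_c) = −71(ω_r−ω_c),  ω_s=0, ω_c=1
Stage 2: ω_r = 1 − (37/71)(0−1) = 108/71
  ⇒ ω_r²/ω_c² = 108/71
Coupling ω_c² = ω_r¹ ⇒ overall = 94/67 × 108/71 = 10152/4757

10152/4757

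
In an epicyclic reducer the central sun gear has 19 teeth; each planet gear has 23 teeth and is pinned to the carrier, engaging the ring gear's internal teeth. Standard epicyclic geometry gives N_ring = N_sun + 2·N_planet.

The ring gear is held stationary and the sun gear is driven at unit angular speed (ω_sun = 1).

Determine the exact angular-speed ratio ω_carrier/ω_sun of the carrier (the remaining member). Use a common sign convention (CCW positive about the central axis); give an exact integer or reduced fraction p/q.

N_ring = 19 + 2·23 = 65
19(ω_s−ω_c) = −65(ω_r−ω_c),  ω_r=0, ω_s=1
19(1−ω_c) = −65(0−ω_c)  ⇒  84ω_c = 19  ⇒  ω_c = 19/84
ω_c/ω_s = 19/84

19/84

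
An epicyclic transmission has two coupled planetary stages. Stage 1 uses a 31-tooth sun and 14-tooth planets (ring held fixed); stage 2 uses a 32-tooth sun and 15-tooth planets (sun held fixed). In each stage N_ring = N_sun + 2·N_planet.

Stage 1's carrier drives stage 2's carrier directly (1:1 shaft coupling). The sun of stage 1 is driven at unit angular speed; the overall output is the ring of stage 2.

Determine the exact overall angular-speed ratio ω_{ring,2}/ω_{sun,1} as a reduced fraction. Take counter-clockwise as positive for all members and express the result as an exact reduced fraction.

Stage 1: N_ring = 31 + 2·14 = 59
Stage 1: 31(ω_s−ω_c) = −59(ω_r−ω_c),  ω_r=0, ω_s=1
Stage 1: 31(1−ω_c) = −59(0−ω_c)  ⇒  90ω_c = 31  ⇒  ω_c = 31/90
  ⇒ ω_c¹/ω_s¹ = 31/90
Stage 2: N_ring = 32 + 2·15 = 62
Stage 2: 32(ω_s−ω_c) = −62(ω_r−ω_c),  ω_s=0, ω_c=1
Stage 2: ω_r = 1 − (32/62)(0−1) = 47/31
  ⇒ ω_r²/ω_c² = 47/31
Coupling ω_c² = ω_c¹ ⇒ overall = 31/90 × 47/31 = 47/90

47/90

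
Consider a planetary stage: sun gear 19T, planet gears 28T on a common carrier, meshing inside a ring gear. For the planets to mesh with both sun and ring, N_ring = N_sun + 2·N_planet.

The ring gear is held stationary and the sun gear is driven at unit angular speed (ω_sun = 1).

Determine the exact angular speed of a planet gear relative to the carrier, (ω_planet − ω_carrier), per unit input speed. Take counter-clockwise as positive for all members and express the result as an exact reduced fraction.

-1425/2632

N_ring = 19 + 2·28 = 75
19(ω_s−ω_c) = −75(ω_r−ω_c),  ω_r=0, ω_s=1
19(1−ω_c) = −75(0−ω_c)  ⇒  94ω_c = 19  ⇒  ω_c = 19/94
sun–planet: 19·(1−19/94) = −28·(ω_p−ω_c)  ⇒  ω_p−ω_c = −(19/28)·(75/94) = -1425/2632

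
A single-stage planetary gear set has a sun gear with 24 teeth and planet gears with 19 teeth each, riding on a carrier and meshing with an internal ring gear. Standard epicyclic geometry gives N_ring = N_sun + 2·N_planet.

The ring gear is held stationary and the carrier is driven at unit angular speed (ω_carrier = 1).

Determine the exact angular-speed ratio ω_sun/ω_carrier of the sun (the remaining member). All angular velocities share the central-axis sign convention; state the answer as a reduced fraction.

43/12

N_ring = 24 + 2·19 = 62
24(ω_s−ω_c) = −62(ω_r−ω_c),  ω_r=0, ω_c=1
ω_s = 1 − (62/24)(0−1) = 43/12
ω_s/ω_c = 43/12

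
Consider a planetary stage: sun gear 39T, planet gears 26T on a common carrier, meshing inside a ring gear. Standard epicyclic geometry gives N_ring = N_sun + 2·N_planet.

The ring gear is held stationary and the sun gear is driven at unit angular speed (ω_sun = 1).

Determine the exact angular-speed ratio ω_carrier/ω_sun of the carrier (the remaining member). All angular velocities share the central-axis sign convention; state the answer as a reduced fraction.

3/10

N_ring = 39 + 2·26 = 91
39(ω_s−ω_c) = −91(ω_r−ω_c),  ω_r=0, ω_s=1
39(1−ω_c) = −91(0−ω_c)  ⇒  130ω_c = 39  ⇒  ω_c = 3/10
ω_c/ω_s = 3/10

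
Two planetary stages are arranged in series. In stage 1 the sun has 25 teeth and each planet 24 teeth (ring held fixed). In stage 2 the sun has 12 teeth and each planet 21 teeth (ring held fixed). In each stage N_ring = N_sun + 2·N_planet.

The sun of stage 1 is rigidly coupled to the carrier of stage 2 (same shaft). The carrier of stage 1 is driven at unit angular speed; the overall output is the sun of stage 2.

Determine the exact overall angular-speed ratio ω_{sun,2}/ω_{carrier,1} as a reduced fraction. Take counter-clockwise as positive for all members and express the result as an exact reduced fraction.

Stage 1: N_ring = 25 + 2·24 = 73
Stage 1: 25(ω_s−ω_c) = −73(ω_r−ω_c),  ω_r=0, ω_c=1
Stage 1: ω_s = 1 − (73/25)(0−1) = 98/25
  ⇒ ω_s¹/ω_c¹ = 98/25
Stage 2: N_ring = 12 + 2·21 = 54
Stage 2: 12(ω_s−ω_c) = −54(ω_r−ω_c),  ω_r=0, ω_c=1
Stage 2: ω_s = 1 − (54/12)(0−1) = 11/2
  ⇒ ω_s²/ω_c² = 11/2
Coupling ω_c² = ω_s¹ ⇒ overall = 98/25 × 11/2 = 539/25

539/25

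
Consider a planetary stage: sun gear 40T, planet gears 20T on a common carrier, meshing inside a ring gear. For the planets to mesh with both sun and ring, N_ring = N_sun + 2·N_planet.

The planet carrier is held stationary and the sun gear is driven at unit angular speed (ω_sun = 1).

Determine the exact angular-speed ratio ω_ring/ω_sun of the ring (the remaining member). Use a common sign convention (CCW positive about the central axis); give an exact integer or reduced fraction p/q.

N_ring = 40 + 2·20 = 80
40(ω_s−ω_c) = −80(ω_r−ω_c),  ω_c=0, ω_s=1
ω_r = 0 − (40/80)(1−0) = -1/2
ω_r/ω_s = -1/2

-1/2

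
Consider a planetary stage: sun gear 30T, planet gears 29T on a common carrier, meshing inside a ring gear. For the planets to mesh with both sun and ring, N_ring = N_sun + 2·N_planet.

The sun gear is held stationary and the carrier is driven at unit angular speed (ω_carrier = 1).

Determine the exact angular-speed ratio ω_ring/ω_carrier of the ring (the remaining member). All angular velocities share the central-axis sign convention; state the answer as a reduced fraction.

N_ring = 30 + 2·29 = 88
30(ω_s−ω_c) = −88(ω_r−ω_c),  ω_s=0, ω_c=1
ω_r = 1 − (30/88)(0−1) = 59/44
ω_r/ω_c = 59/44

59/44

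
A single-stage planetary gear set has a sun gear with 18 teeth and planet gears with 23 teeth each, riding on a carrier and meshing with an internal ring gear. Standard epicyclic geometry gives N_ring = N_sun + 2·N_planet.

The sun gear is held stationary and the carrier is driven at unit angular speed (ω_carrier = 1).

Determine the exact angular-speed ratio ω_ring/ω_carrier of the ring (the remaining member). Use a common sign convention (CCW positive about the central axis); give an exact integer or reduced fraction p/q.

N_ring = 18 + 2·23 = 64
18(ω_s−ω_c) = −64(ω_r−ω_c),  ω_s=0, ω_c=1
ω_r = 1 − (18/64)(0−1) = 41/32
ω_r/ω_c = 41/32

41/32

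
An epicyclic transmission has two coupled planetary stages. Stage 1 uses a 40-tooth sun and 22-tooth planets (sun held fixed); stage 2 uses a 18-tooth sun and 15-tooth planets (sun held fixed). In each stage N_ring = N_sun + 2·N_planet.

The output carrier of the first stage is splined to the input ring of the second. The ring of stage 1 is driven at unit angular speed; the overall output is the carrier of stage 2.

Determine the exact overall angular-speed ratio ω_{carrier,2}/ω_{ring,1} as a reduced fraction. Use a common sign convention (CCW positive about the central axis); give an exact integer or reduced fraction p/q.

Stage 1: N_ring = 40 + 2·22 = 84
Stage 1: 40(ω_s−ω_c) = −84(ω_r−ω_c),  ω_s=0, ω_r=1
Stage 1: 40(0−ω_c) = −84(1−ω_c)  ⇒  124ω_c = 84  ⇒  ω_c = 21/31
  ⇒ ω_c¹/ω_r¹ = 21/31
Stage 2: N_ring = 18 + 2·15 = 48
Stage 2: 18(ω_s−ω_c) = −48(ω_r−ω_c),  ω_s=0, ω_r=1
Stage 2: 18(0−ω_c) = −48(1−ω_c)  ⇒  66ω_c = 48  ⇒  ω_c = 8/11
  ⇒ ω_c²/ω_r² = 8/11
Coupling ω_r² = ω_c¹ ⇒ overall = 21/31 × 8/11 = 168/341

168/341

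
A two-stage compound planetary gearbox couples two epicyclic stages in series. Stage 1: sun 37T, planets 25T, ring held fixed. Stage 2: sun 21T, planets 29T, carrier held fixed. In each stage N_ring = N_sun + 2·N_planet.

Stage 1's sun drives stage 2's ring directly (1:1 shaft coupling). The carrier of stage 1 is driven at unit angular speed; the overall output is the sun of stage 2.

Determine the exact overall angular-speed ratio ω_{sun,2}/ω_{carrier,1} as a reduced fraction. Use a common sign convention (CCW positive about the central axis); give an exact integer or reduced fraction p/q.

Stage 1: N_ring = 37 + 2·25 = 87
Stage 1: 37(ω_s−ω_c) = −87(ω_r−ω_c),  ω_r=0, ω_c=1
Stage 1: ω_s = 1 − (87/37)(0−1) = 124/37
  ⇒ ω_s¹/ω_c¹ = 124/37
Stage 2: N_ring = 21 + 2·29 = 79
Stage 2: 21(ω_s−ω_c) = −79(ω_r−ω_c),  ω_c=0, ω_r=1
Stage 2: ω_s = 0 − (79/21)(1−0) = -79/21
  ⇒ ω_s²/ω_r² = -79/21
Coupling ω_r² = ω_s¹ ⇒ overall = 124/37 × -79/21 = -9796/777

-9796/777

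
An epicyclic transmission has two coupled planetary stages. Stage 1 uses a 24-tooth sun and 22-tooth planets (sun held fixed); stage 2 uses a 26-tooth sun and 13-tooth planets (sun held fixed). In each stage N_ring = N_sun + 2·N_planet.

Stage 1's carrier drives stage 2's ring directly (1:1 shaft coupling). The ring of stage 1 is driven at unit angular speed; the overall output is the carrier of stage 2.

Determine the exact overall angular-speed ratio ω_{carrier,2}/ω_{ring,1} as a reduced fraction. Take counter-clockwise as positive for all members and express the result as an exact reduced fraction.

34/69

Stage 1: N_ring = 24 + 2·22 = 68
Stage 1: 24(ω_s−ω_c) = −68(ω_r−ω_c),  ω_s=0, ω_r=1
Stage 1: 24(0−ω_c) = −68(1−ω_c)  ⇒  92ω_c = 68  ⇒  ω_c = 17/23
  ⇒ ω_c¹/ω_r¹ = 17/23
Stage 2: N_ring = 26 + 2·13 = 52
Stage 2: 26(ω_s−ω_c) = −52(ω_r−ω_c),  ω_s=0, ω_r=1
Stage 2: 26(0−ω_c) = −52(1−ω_c)  ⇒  78ω_c = 52  ⇒  ω_c = 2/3
  ⇒ ω_c²/ω_r² = 2/3
Coupling ω_r² = ω_c¹ ⇒ overall = 17/23 × 2/3 = 34/69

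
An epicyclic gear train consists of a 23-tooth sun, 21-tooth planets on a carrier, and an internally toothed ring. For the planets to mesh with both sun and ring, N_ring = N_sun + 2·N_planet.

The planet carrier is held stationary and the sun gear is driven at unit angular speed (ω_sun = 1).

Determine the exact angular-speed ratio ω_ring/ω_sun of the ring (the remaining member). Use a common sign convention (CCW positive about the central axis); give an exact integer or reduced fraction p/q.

N_ring = 23 + 2·21 = 65
23(ω_s−ω_c) = −65(ω_r−ω_c),  ω_c=0, ω_s=1
ω_r = 0 − (23/65)(1−0) = -23/65
ω_r/ω_s = -23/65

-23/65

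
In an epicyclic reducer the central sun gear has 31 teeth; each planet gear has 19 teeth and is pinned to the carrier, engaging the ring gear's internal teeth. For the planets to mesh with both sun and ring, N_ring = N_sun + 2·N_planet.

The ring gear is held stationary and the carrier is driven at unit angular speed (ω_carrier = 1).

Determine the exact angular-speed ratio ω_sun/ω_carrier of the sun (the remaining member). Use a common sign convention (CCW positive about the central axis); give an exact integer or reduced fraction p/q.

100/31

N_ring = 31 + 2·19 = 69
31(ω_s−ω_c) = −69(ω_r−ω_c),  ω_r=0, ω_c=1
ω_s = 1 − (69/31)(0−1) = 100/31
ω_s/ω_c = 100/31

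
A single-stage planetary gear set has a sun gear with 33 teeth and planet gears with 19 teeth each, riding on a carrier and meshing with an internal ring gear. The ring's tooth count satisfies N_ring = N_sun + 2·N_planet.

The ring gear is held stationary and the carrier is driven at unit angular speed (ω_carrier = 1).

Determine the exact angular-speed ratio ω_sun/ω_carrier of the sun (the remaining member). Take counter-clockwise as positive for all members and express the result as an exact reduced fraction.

104/33

N_ring = 33 + 2·19 = 71
33(ω_s−ω_c) = −71(ω_r−ω_c),  ω_r=0, ω_c=1
ω_s = 1 − (71/33)(0−1) = 104/33
ω_s/ω_c = 104/33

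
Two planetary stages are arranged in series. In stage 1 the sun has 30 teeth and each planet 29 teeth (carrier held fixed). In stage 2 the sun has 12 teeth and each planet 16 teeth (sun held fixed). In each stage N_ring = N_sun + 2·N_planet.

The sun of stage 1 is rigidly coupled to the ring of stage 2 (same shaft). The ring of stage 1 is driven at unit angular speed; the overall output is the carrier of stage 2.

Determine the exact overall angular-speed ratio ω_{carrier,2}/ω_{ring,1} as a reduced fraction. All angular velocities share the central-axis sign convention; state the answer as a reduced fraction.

Stage 1: N_ring = 30 + 2·29 = 88
Stage 1: 30(ω_s−ω_c) = −88(ω_r−ω_c),  ω_c=0, ω_r=1
Stage 1: ω_s = 0 − (88/30)(1−0) = -44/15
  ⇒ ω_s¹/ω_r¹ = -44/15
Stage 2: N_ring = 12 + 2·16 = 44
Stage 2: 12(ω_s−ω_c) = −44(ω_r−ω_c),  ω_s=0, ω_r=1
Stage 2: 12(0−ω_c) = −44(1−ω_c)  ⇒  56ω_c = 44  ⇒  ω_c = 11/14
  ⇒ ω_c²/ω_r² = 11/14
Coupling ω_r² = ω_s¹ ⇒ overall = -44/15 × 11/14 = -242/105

-242/105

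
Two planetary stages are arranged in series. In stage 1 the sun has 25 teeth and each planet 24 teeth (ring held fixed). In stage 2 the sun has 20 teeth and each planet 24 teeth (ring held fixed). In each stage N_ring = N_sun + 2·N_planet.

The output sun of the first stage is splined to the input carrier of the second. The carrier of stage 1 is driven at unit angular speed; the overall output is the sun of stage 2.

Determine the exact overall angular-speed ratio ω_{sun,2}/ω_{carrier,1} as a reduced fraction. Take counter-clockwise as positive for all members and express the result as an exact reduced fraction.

2156/125

Stage 1: N_ring = 25 + 2·24 = 73
Stage 1: 25(ω_s−ω_c) = −73(ω_r−ω_c),  ω_r=0, ω_c=1
Stage 1: ω_s = 1 − (73/25)(0−1) = 98/25
  ⇒ ω_s¹/ω_c¹ = 98/25
Stage 2: N_ring = 20 + 2·24 = 68
Stage 2: 20(ω_s−ω_c) = −68(ω_r−ω_c),  ω_r=0, ω_c=1
Stage 2: ω_s = 1 − (68/20)(0−1) = 22/5
  ⇒ ω_s²/ω_c² = 22/5
Coupling ω_c² = ω_s¹ ⇒ overall = 98/25 × 22/5 = 2156/125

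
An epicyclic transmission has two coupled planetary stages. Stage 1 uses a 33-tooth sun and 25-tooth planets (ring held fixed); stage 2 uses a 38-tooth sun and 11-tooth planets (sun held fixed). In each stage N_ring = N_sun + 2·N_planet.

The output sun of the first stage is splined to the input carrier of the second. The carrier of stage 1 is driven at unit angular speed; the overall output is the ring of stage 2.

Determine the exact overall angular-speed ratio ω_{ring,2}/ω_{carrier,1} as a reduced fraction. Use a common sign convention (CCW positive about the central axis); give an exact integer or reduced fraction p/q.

2842/495

Stage 1: N_ring = 33 + 2·25 = 83
Stage 1: 33(ω_s−ω_c) = −83(ω_r−ω_c),  ω_r=0, ω_c=1
Stage 1: ω_s = 1 − (83/33)(0−1) = 116/33
  ⇒ ω_s¹/ω_c¹ = 116/33
Stage 2: N_ring = 38 + 2·11 = 60
Stage 2: 38(ω_s−ω_c) = −60(ω_r−ω_c),  ω_s=0, ω_c=1
Stage 2: ω_r = 1 − (38/60)(0−1) = 49/30
  ⇒ ω_r²/ω_c² = 49/30
Coupling ω_c² = ω_s¹ ⇒ overall = 116/33 × 49/30 = 2842/495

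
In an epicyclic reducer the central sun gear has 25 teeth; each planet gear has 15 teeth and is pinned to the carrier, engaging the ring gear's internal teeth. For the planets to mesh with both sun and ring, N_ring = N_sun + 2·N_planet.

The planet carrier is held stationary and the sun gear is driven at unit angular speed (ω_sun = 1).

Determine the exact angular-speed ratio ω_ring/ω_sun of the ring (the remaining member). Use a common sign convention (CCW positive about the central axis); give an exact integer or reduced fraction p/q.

-5/11

N_ring = 25 + 2·15 = 55
25(ω_s−ω_c) = −55(ω_r−ω_c),  ω_c=0, ω_s=1
ω_r = 0 − (25/55)(1−0) = -5/11
ω_r/ω_s = -5/11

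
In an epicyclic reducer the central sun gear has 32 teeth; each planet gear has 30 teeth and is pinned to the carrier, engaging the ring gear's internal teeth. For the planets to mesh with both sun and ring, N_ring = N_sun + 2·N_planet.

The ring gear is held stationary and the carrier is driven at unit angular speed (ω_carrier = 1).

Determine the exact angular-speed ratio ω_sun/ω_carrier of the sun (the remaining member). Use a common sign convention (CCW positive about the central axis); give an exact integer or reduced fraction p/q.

31/8

N_ring = 32 + 2·30 = 92
32(ω_s−ω_c) = −92(ω_r−ω_c),  ω_r=0, ω_c=1
ω_s = 1 − (92/32)(0−1) = 31/8
ω_s/ω_c = 31/8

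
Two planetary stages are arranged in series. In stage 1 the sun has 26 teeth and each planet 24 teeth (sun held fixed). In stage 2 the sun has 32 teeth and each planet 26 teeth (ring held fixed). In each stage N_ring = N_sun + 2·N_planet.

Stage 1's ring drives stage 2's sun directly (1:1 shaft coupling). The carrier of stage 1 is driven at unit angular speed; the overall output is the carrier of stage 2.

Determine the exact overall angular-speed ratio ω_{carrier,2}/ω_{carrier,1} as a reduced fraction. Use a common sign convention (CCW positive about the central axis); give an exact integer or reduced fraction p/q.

400/1073

Stage 1: N_ring = 26 + 2·24 = 74
Stage 1: 26(ω_s−ω_c) = −74(ω_r−ω_c),  ω_s=0, ω_c=1
Stage 1: ω_r = 1 − (26/74)(0−1) = 50/37
  ⇒ ω_r¹/ω_c¹ = 50/37
Stage 2: N_ring = 32 + 2·26 = 84
Stage 2: 32(ω_s−ω_c) = −84(ω_r−ω_c),  ω_r=0, ω_s=1
Stage 2: 32(1−ω_c) = −84(0−ω_c)  ⇒  116ω_c = 32  ⇒  ω_c = 8/29
  ⇒ ω_c²/ω_s² = 8/29
Coupling ω_s² = ω_r¹ ⇒ overall = 50/37 × 8/29 = 400/1073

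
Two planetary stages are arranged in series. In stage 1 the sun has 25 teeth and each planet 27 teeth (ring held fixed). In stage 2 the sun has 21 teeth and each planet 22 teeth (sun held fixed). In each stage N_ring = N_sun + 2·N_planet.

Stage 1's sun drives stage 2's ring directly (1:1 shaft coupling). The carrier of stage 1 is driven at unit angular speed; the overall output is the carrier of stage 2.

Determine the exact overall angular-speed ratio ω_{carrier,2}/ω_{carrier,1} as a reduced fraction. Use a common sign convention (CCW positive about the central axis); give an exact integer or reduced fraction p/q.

676/215

Stage 1: N_ring = 25 + 2·27 = 79
Stage 1: 25(ω_s−ω_c) = −79(ω_r−ω_c),  ω_r=0, ω_c=1
Stage 1: ω_s = 1 − (79/25)(0−1) = 104/25
  ⇒ ω_s¹/ω_c¹ = 104/25
Stage 2: N_ring = 21 + 2·22 = 65
Stage 2: 21(ω_s−ω_c) = −65(ω_r−ω_c),  ω_s=0, ω_r=1
Stage 2: 21(0−ω_c) = −65(1−ω_c)  ⇒  86ω_c = 65  ⇒  ω_c = 65/86
  ⇒ ω_c²/ω_r² = 65/86
Coupling ω_r² = ω_s¹ ⇒ overall = 104/25 × 65/86 = 676/215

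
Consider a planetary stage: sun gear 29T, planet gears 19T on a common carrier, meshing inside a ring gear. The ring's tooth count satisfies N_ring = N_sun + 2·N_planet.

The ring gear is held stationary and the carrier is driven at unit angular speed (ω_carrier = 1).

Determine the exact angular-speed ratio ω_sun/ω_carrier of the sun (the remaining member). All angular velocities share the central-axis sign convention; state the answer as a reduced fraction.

N_ring = 29 + 2·19 = 67
29(ω_s−ω_c) = −67(ω_r−ω_c),  ω_r=0, ω_c=1
ω_s = 1 − (67/29)(0−1) = 96/29
ω_s/ω_c = 96/29

96/29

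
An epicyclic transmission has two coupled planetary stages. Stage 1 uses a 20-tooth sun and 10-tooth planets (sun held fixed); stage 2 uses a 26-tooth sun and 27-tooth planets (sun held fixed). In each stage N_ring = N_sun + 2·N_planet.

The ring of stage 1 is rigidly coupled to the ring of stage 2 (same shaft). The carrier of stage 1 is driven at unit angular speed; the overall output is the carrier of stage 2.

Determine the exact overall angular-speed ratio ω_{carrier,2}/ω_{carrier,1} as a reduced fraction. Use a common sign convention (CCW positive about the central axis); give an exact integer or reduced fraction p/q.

60/53

Stage 1: N_ring = 20 + 2·10 = 40
Stage 1: 20(ω_s−ω_c) = −40(ω_r−ω_c),  ω_s=0, ω_c=1
Stage 1: ω_r = 1 − (20/40)(0−1) = 3/2
  ⇒ ω_r¹/ω_c¹ = 3/2
Stage 2: N_ring = 26 + 2·27 = 80
Stage 2: 26(ω_s−ω_c) = −80(ω_r−ω_c),  ω_s=0, ω_r=1
Stage 2: 26(0−ω_c) = −80(1−ω_c)  ⇒  106ω_c = 80  ⇒  ω_c = 40/53
  ⇒ ω_c²/ω_r² = 40/53
Coupling ω_r² = ω_r¹ ⇒ overall = 3/2 × 40/53 = 60/53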